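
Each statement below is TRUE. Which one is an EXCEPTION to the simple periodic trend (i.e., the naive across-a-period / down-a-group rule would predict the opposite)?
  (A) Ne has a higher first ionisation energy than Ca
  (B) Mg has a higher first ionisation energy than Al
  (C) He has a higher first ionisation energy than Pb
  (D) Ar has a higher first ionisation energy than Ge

(B)

The general trend: first ionisation energy increases across a period and decreases down a group.
(A) Ne (period 2, group 18) vs Ca (period 4, group 2): the stated order agrees with the simple trend.
(B) Mg (period 3, group 2) vs Al (period 3, group 13): the stated order contradicts the simple trend.
(C) He (period 1, group 18) vs Pb (period 6, group 14): the stated order agrees with the simple trend.
(D) Ar (period 3, group 18) vs Ge (period 4, group 14): the stated order agrees with the simple trend.
The exception is (B): Al's single 3p electron is easier to remove than one from Mg's filled 3s².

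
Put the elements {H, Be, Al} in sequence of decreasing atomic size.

Al > Be > H

Atomic radius shrinks across a period as nuclear charge pulls the same shell inward, and grows down a group as new shells are added.
A diagonal step moves right (one effect) and down (the opposite effect) at once.
Be > H: period and group pull opposite ways; the down-group shift dominates (102 vs 32 pm).
Al > Be: the two effects oppose for this pair; the down-group effect wins (126 vs 102 pm).
For reference (pm): H 32, Be 102, Al 126.
So from largest to smallest: Al > Be > H.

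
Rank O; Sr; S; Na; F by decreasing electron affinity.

Atoms with high Z_eff and room in the valence shell (especially the halogens) have the most exothermic electron affinities.
These span different periods and groups, so the two trends combine.
Na > Sr: period and group pull opposite ways; the down-group shift dominates (53 vs 5 kJ/mol).
O > Na: relative to Na, both the across-period and down-group shifts push O's electron affinity up.
S > O: this pair runs against the simple trend — see the exception note.
F > S: both effects reinforce here, so F is clearly the higher of the two.
Note the exception: S has a higher electron affinity than O, contrary to the simple trend — the compact 2p subshell of O repels the added electron more than S's larger 3p does.
Approximate values (kJ/mol): O 141, F 328, Na 53, S 200, Sr 5.
So from highest to lowest: F > S > O > Na > Sr.

F > S > O > Na > Sr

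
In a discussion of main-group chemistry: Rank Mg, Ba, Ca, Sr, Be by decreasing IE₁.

IE₁ increases left→right with effective nuclear charge and decreases top→bottom as the valence shell moves farther out.
All are in group 2, so first ionization energy increases up the group.
So from highest to lowest: Be > Mg > Ca > Sr > Ba.

Be > Mg > Ca > Sr > Ba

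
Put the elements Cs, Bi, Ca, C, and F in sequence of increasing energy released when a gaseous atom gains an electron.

Ca < Cs < Bi < C < F

C is in period 2, group 14; F is in period 2, group 17; Ca is in period 4, group 2; Cs is in period 6, group 1; Bi is in period 6, group 15.
Electron affinity generally becomes more exothermic across a period toward the halogens and less exothermic down a group.
Neither a single period nor a single group — weigh both effects.
Cs > Ca: this pair runs against the simple trend — see the exception note.
Bi > Cs: both are in period 6; the period trend gives Bi the larger value.
C > Bi: the two effects oppose for this pair; the down-group effect wins (122 vs 91 kJ/mol).
F > C: F lies to the right of C in period 2, so the across-period effect alone puts F higher.
Note the exception: Cs has a higher electron affinity than Ca, contrary to the simple trend — adding an electron to Ca (ns²) has to open a new, higher-energy np subshell, which is unfavourable.
Tabulated electron affinity (kJ/mol): C 122, F 328, Ca 2, Cs 46, Bi 91.
So from lowest to highest: Ca < Cs < Bi < C < F.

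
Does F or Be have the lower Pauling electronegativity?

Be is in period 2, group 2; F is in period 2, group 17.
Atoms toward the upper right of the periodic table pull bonding electrons most strongly.
All lie in period 2, so electronegativity increases left to right.
So Be has the lower Pauling electronegativity (Be < F).

Be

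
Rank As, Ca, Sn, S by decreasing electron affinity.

S > Sn > As > Ca

Atoms with high Z_eff and room in the valence shell (especially the halogens) have the most exothermic electron affinities.
Here both period and group differ, so the two effects have to be weighed against each other.
As > Ca: both are in period 4; the period trend gives As the larger value.
Sn > As: this pair runs against the simple trend — see the exception note.
S > Sn: relative to Sn, both the across-period and down-group shifts push S's electron affinity up.
Note the exception: Sn has a higher electron affinity than As, contrary to the simple trend — adding an electron to As's half-filled np³ subshell costs electron-pairing energy.
Approximate values (kJ/mol): S 200, Ca 2, As 78, Sn 107.
So from highest to lowest: S > Sn > As > Ca.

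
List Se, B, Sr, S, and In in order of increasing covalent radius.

B < S < Se < In < Sr

B is in period 2, group 13; S is in period 3, group 16; Se is in period 4, group 16; Sr is in period 5, group 2; In is in period 5, group 13.
Radius decreases left→right (rising Z_eff, same n) and increases top→bottom (higher n).
Here both period and group differ, so the two effects have to be weighed against each other.
S > B: period and group pull opposite ways; the down-group shift dominates (103 vs 85 pm).
Se > S: they share group 16; the group trend gives Se the larger value.
In > Se: both effects reinforce here, so In is clearly the larger of the two.
Sr > In: both are in period 5; the period trend gives Sr the larger value.
Approximate values (pm): B 85, S 103, Se 116, Sr 185, In 142.
So from smallest to largest: B < S < Se < In < Sr.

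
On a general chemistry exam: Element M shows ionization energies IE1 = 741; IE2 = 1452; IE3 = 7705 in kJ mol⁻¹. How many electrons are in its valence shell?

2

Look for the largest jump between consecutive ionization energies: IE3/IE2 ≈ 5.3, far larger than any earlier ratio.
That jump marks the point where a core electron is being removed. So the atom has 2 valence electrons.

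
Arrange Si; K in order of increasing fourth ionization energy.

Si < K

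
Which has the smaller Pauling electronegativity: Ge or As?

Ge is in period 4, group 14; As is in period 4, group 15.
EN rises left→right (higher Z_eff, smaller atoms) and falls top→bottom (larger, more shielded atoms).
All lie in period 4, so electronegativity increases left to right.
So Ge has the smaller Pauling electronegativity (Ge < As).

Ge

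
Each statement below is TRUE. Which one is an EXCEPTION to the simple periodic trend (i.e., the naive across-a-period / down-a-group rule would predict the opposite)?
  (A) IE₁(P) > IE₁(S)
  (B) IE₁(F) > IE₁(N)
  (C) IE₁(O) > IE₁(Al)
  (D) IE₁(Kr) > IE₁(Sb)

The general trend: first ionization energy increases across a period and decreases down a group.
(A) P (period 3, group 15) vs S (period 3, group 16): the stated order contradicts the simple trend.
(B) F (period 2, group 17) vs N (period 2, group 15): the stated order agrees with the simple trend.
(C) O (period 2, group 16) vs Al (period 3, group 13): the stated order agrees with the simple trend.
(D) Kr (period 4, group 18) vs Sb (period 5, group 15): the stated order agrees with the simple trend.
The exception is (A): S (3p⁴) ionizes more easily than half-filled P (3p³) because the paired 3p electron in S is pushed out by e⁻–e⁻ repulsion.

(A)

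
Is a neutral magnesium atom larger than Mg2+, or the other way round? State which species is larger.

Forming Mg2+ removes 2 electrons from Mg. Fewer electrons for the same nuclear charge means less shielding and a higher Z_eff on the remaining electrons, and for main-group metals the entire outer shell is lost.
A cation is smaller than its parent atom: Mg2+ < Mg.

Mg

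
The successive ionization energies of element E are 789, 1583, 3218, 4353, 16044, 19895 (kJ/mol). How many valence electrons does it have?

Look for the largest jump between consecutive ionization energies: IE5/IE4 ≈ 3.7, far larger than any earlier ratio.
That jump marks the point where a core electron is being removed. So the atom has 4 valence electrons.

4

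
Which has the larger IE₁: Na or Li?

Li

Li is in period 2, group 1; Na is in period 3, group 1.
First ionization energy rises across a period (greater Z_eff holds electrons more tightly) and falls down a group (valence electrons are farther from the nucleus).
All are in group 1, so first ionization energy increases up the group.
So Li has the larger IE₁ (Li > Na).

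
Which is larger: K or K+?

K

Forming K+ removes 1 electron from K. Fewer electrons for the same nuclear charge means less shielding and a higher Z_eff on the remaining electrons, and for main-group metals the entire outer shell is lost.
A cation is smaller than its parent atom: K+ < K.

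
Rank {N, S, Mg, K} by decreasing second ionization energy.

The second ionization energy removes an electron from the +1 ion. For each element: N⁺ still has 4 valence electrons; S⁺ still has 5 valence electrons; Mg⁺ still has 1 valence electron; K⁺ is the bare [Ar] core.
Breaking into a closed-shell core is much more expensive than removing a leftover valence electron — K has the largest IE_2 here.
Valence configurations: N⁺ [He]2s²2p², S⁺ [Ne]3s²3p³, Mg⁺ [Ne]3s¹.
The numbers (kJ/mol): N 2856, S 2252, Mg 1451, K 3052.
Hence IE_2: Mg < S < N < K.

K > N > S > Mg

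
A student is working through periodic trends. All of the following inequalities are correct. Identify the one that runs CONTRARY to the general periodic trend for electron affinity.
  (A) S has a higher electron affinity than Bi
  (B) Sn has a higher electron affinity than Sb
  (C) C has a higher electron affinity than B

The general trend: electron affinity increases across a period and decreases down a group.
(A) S (period 3, group 16) vs Bi (period 6, group 15): the stated order agrees with the simple trend.
(B) Sn (period 5, group 14) vs Sb (period 5, group 15): the stated order contradicts the simple trend.
(C) C (period 2, group 14) vs B (period 2, group 13): the stated order agrees with the simple trend.
The exception is (B): adding an electron to Sb's half-filled 5p³ is unfavourable, so Sn has the more exothermic EA.

(B)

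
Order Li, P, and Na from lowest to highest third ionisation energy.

P < Na < Li

The third ionization energy removes an electron from the +2 ion. For each element: Li²⁺ is already 1 electron into the core; P²⁺ still has 3 valence electrons; Na²⁺ is already 1 electron into the core.
Core electrons are held far more tightly than valence electrons, so Na and Li top the IE_3 order.
Approximate IE_3 values (kJ/mol): Li 11815, P 2914, Na 6910.
Hence IE_3: P < Na < Li.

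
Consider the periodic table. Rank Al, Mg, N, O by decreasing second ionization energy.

O > N > Al > Mg

After 1 electron has been removed, what remains? Al⁺ still has 2 valence electrons; Mg⁺ still has 1 valence electron; N⁺ still has 4 valence electrons; O⁺ still has 5 valence electrons.
All are still removing valence electrons, so compare the +1 ions as you would atoms: IE_2 generally rises across a period (higher Z_eff) and falls down a group (larger shell), subject to the usual subshell exceptions.
Valence configurations: Al⁺ [Ne]3s², Mg⁺ [Ne]3s¹, N⁺ [He]2s²2p², O⁺ [He]2s²2p³.
The numbers (kJ/mol): Al 1817, Mg 1451, N 2856, O 3388.
Hence IE_2: Mg < Al < N < O.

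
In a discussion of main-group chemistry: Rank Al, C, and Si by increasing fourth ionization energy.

Si < C < Al

Consider each +3 ion: Al³⁺ is the bare [Ne] core; C³⁺ still has 1 valence electron; Si³⁺ still has 1 valence electron.
Pulling an electron out of a noble-gas core costs far more than removing a remaining valence electron, so Al sits at the high end of IE_4.
Valence configurations: C³⁺ [He]2s¹, Si³⁺ [Ne]3s¹.
The numbers (kJ/mol): Al 11577, C 6223, Si 4356.
Hence IE_4: Si < C < Al.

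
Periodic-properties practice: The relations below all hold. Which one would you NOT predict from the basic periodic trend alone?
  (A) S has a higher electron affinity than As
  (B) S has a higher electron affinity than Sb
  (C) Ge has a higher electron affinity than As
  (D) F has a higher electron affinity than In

(C)

The general trend: electron affinity increases across a period and decreases down a group.
(A) S (period 3, group 16) vs As (period 4, group 15): the stated order agrees with the simple trend.
(B) S (period 3, group 16) vs Sb (period 5, group 15): the stated order agrees with the simple trend.
(C) Ge (period 4, group 14) vs As (period 4, group 15): the stated order contradicts the simple trend.
(D) F (period 2, group 17) vs In (period 5, group 13): the stated order agrees with the simple trend.
The exception is (C): adding an electron to As's half-filled 4p³ is unfavourable, so Ge (4p²) has the more exothermic EA.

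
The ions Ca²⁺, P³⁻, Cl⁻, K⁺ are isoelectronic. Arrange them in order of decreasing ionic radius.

P³⁻, Cl⁻, K⁺, Ca²⁺

All of these have 18 electrons, so size is governed by nuclear charge alone: the more protons, the stronger the pull on the same electron cloud, and the smaller the ion.
Nuclear charges: Ca²⁺ (Z=20), K⁺ (Z=19), Cl⁻ (Z=17), P³⁻ (Z=15).
Largest to smallest: P³⁻ > Cl⁻ > K⁺ > Ca²⁺.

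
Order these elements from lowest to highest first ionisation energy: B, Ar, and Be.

B < Be < Ar

First ionization energy rises across a period (greater Z_eff holds electrons more tightly) and falls down a group (valence electrons are farther from the nucleus).
These span different periods and groups, so the two trends combine.
Be > B: this pair runs against the simple trend — see the exception note.
Ar > Be: period and group pull opposite ways; the across-period shift dominates (1521 vs 900 kJ/mol).
Note the exception: Be has a higher first ionization energy than B, contrary to the simple trend — removing B's lone 2p electron is easier than breaking Be's filled 2s².
Approximate values (kJ/mol): Be 900, B 801, Ar 1521.
So from lowest to highest: B < Be < Ar.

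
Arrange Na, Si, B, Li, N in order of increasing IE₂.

Si < B < N < Na < Li

Consider each +1 ion: Na⁺ is the bare [Ne] core; Si⁺ still has 3 valence electrons; B⁺ still has 2 valence electrons; Li⁺ is the bare [He] core; N⁺ still has 4 valence electrons.
Core electrons are held far more tightly than valence electrons, so Na and Li top the IE_2 order.
Valence configurations: Si⁺ [Ne]3s²3p¹, B⁺ [He]2s², N⁺ [He]2s²2p².
The numbers (kJ/mol): Na 4562, Si 1577, B 2427, Li 7298, N 2856.
Putting it together, IE_2: Si < B < N < Na < Li.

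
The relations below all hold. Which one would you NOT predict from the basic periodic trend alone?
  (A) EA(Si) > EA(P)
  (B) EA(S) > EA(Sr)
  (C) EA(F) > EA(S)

The general trend: electron affinity increases across a period and decreases down a group.
(A) Si (period 3, group 14) vs P (period 3, group 15): the stated order contradicts the simple trend.
(B) S (period 3, group 16) vs Sr (period 5, group 2): the stated order agrees with the simple trend.
(C) F (period 2, group 17) vs S (period 3, group 16): the stated order agrees with the simple trend.
The exception is (A): adding an electron to P's half-filled 3p³ is unfavourable, so Si (3p²) has the more exothermic EA.

(A)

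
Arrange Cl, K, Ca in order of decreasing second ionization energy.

The second ionization energy removes an electron from the +1 ion. For each element: Cl⁺ still has 6 valence electrons; K⁺ is the bare [Ar] core; Ca⁺ still has 1 valence electron.
Pulling an electron out of a noble-gas core costs far more than removing a remaining valence electron, so K sits at the high end of IE_2.
Valence configurations: Cl⁺ [Ne]3s²3p⁴, Ca⁺ [Ar]4s¹.
Tabulated IE_2 (kJ/mol): Cl 2298, K 3052, Ca 1145.
Putting it together, IE_2: Ca < Cl < K.

K, Cl, Ca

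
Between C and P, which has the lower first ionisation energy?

C is in period 2, group 14; P is in period 3, group 15.
First ionization energy rises across a period (greater Z_eff holds electrons more tightly) and falls down a group (valence electrons are farther from the nucleus).
A diagonal step moves right (one effect) and down (the opposite effect) at once.
C > P: the two effects oppose for this pair; the down-group effect wins (1086 vs 1012 kJ/mol).
Approximate values (kJ/mol): C 1086, P 1012.
So P has the lower first ionisation energy (P < C).

P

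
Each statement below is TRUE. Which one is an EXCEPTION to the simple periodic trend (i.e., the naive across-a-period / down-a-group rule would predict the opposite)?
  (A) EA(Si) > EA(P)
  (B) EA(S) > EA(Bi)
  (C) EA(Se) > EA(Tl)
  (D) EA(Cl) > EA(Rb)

(A)

The general trend: electron affinity increases across a period and decreases down a group.
(A) Si (period 3, group 14) vs P (period 3, group 15): the stated order contradicts the simple trend.
(B) S (period 3, group 16) vs Bi (period 6, group 15): the stated order agrees with the simple trend.
(C) Se (period 4, group 16) vs Tl (period 6, group 13): the stated order agrees with the simple trend.
(D) Cl (period 3, group 17) vs Rb (period 5, group 1): the stated order agrees with the simple trend.
The exception is (A): adding an electron to P's half-filled 3p³ is unfavourable, so Si (3p²) has the more exothermic EA.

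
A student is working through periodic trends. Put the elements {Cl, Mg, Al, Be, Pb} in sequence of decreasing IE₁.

Cl > Be > Mg > Pb > Al

Be is in period 2, group 2; Mg is in period 3, group 2; Al is in period 3, group 13; Cl is in period 3, group 17; Pb is in period 6, group 14.
IE₁ increases left→right with effective nuclear charge and decreases top→bottom as the valence shell moves farther out.
Neither a single period nor a single group — weigh both effects.
Pb > Al: period and group pull opposite ways; the across-period shift dominates (716 vs 578 kJ/mol).
Mg > Pb: the two effects oppose for this pair; the down-group effect wins (738 vs 716 kJ/mol).
Be > Mg: they share group 2; the group trend gives Be the larger value.
Cl > Be: period and group pull opposite ways; the across-period shift dominates (1251 vs 900 kJ/mol).
Note the exception: Mg has a higher first ionization energy than Al, contrary to the simple trend — Al's single 3p electron is easier to remove than one from Mg's filled 3s².
For reference (kJ/mol): Be 900, Mg 738, Al 578, Cl 1251, Pb 716.
So from highest to lowest: Cl > Be > Mg > Pb > Al.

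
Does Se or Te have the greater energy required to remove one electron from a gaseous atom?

Se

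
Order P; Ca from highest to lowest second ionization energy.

P, Ca

After 1 electron has been removed, what remains? P⁺ still has 4 valence electrons; Ca⁺ still has 1 valence electron.
All are still removing valence electrons, so compare the +1 ions as you would atoms: IE_2 generally rises across a period (higher Z_eff) and falls down a group (larger shell), subject to the usual subshell exceptions.
Valence configurations: P⁺ [Ne]3s²3p², Ca⁺ [Ar]4s¹.
Approximate IE_2 values (kJ/mol): P 1907, Ca 1145.
Overall IE_2 order: Ca < P.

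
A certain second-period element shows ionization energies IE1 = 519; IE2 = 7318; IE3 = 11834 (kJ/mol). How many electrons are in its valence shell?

Look for the largest jump between consecutive ionization energies: IE2/IE1 ≈ 14.1, far larger than any earlier ratio.
That jump marks the point where a core electron is being removed. So the atom has 1 valence electron.

1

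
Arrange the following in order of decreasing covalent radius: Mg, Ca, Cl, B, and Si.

Ca, Mg, Si, Cl, B

B is in period 2, group 13; Mg is in period 3, group 2; Si is in period 3, group 14; Cl is in period 3, group 17; Ca is in period 4, group 2.
Across a period the added protons contract the valence shell; down a group each new principal shell makes the atom larger.
Neither a single period nor a single group — weigh both effects.
Cl > B: period and group pull opposite ways; the down-group shift dominates (99 vs 85 pm).
Si > Cl: Si lies to the left of Cl in period 3, so the across-period effect alone puts Si larger.
Mg > Si: Mg lies to the left of Si in period 3, so the across-period effect alone puts Mg larger.
Ca > Mg: Ca sits below Mg in group 2, so the down-group effect alone puts Ca larger.
For reference (pm): B 85, Mg 139, Si 116, Cl 99, Ca 171.
So from largest to smallest: Ca > Mg > Si > Cl > B.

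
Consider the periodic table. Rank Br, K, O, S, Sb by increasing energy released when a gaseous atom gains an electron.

Electron affinity generally becomes more exothermic across a period toward the halogens and less exothermic down a group.
Neither a single period nor a single group — weigh both effects.
Sb > K: the two effects oppose for this pair; the across-period effect wins (103 vs 48 kJ/mol).
O > Sb: relative to Sb, both the across-period and down-group shifts push O's electron affinity up.
S > O: this pair runs against the simple trend — see the exception note.
Br > S: the two effects oppose for this pair; the across-period effect wins (325 vs 200 kJ/mol).
Note the exception: S has a higher electron affinity than O, contrary to the simple trend — the compact 2p subshell of O repels the added electron more than S's larger 3p does.
Tabulated electron affinity (kJ/mol): O 141, S 200, K 48, Br 325, Sb 103.
So from lowest to highest: K < Sb < O < S < Br.

K < Sb < O < S < Br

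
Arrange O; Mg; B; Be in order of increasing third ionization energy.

B < O < Mg < Be

The third ionization energy removes an electron from the +2 ion. For each element: O²⁺ still has 4 valence electrons; Mg²⁺ is the bare [Ne] core; B²⁺ still has 1 valence electron; Be²⁺ is the bare [He] core.
Core electrons are held far more tightly than valence electrons, so Mg and Be top the IE_3 order.
Valence configurations: O²⁺ [He]2s²2p², B²⁺ [He]2s¹.
Approximate IE_3 values (kJ/mol): O 5300, Mg 7733, B 3660, Be 14849.
So the third ionization energies run B < O < Mg < Be.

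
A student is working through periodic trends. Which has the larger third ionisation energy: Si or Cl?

Consider each +2 ion: Si²⁺ still has 2 valence electrons; Cl²⁺ still has 5 valence electrons.
All are still removing valence electrons, so compare the +2 ions as you would atoms: IE_3 generally rises across a period (higher Z_eff) and falls down a group (larger shell), subject to the usual subshell exceptions.
Valence configurations: Si²⁺ [Ne]3s², Cl²⁺ [Ne]3s²3p³.
The numbers (kJ/mol): Si 3232, Cl 3822.
Putting it together, IE_3: Si < Cl.

Cl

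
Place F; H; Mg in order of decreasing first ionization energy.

H is in period 1, group 1; F is in period 2, group 17; Mg is in period 3, group 2.
Removing the outermost electron gets harder across a period and easier down a group.
These span different periods and groups, so the two trends combine.
H > Mg: period and group pull opposite ways; the down-group shift dominates (1312 vs 738 kJ/mol).
F > H: period and group pull opposite ways; the across-period shift dominates (1681 vs 1312 kJ/mol).
Tabulated first ionization energy (kJ/mol): H 1312, F 1681, Mg 738.
So from highest to lowest: F > H > Mg.

F > H > Mg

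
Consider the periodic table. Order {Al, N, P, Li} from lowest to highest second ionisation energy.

Al, P, N, Li

After 1 electron has been removed, what remains? Al⁺ still has 2 valence electrons; N⁺ still has 4 valence electrons; P⁺ still has 4 valence electrons; Li⁺ is the bare [He] core.
Core electrons are held far more tightly than valence electrons, so Li tops the IE_2 order.
Valence configurations: Al⁺ [Ne]3s², N⁺ [He]2s²2p², P⁺ [Ne]3s²3p².
Approximate IE_2 values (kJ/mol): Al 1817, N 2856, P 1907, Li 7298.
Overall IE_2 order: Al < P < N < Li.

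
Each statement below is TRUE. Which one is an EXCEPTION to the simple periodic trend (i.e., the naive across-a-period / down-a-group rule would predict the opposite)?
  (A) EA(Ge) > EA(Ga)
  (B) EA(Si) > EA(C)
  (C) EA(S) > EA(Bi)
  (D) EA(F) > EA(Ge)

(B)

The general trend: electron affinity increases across a period and decreases down a group.
(A) Ge (period 4, group 14) vs Ga (period 4, group 13): the stated order agrees with the simple trend.
(B) Si (period 3, group 14) vs C (period 2, group 14): the stated order contradicts the simple trend.
(C) S (period 3, group 16) vs Bi (period 6, group 15): the stated order agrees with the simple trend.
(D) F (period 2, group 17) vs Ge (period 4, group 14): the stated order agrees with the simple trend.
The exception is (B): Si's larger, more diffuse 3p orbitals accept an added electron slightly more readily than C's compact 2p.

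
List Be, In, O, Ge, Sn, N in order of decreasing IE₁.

Be is in period 2, group 2; N is in period 2, group 15; O is in period 2, group 16; Ge is in period 4, group 14; In is in period 5, group 13; Sn is in period 5, group 14.
First ionization energy rises across a period (greater Z_eff holds electrons more tightly) and falls down a group (valence electrons are farther from the nucleus).
Neither a single period nor a single group — weigh both effects.
Sn > In: Sn lies to the right of In in period 5, so the across-period effect alone puts Sn higher.
Ge > Sn: they share group 14; the group trend gives Ge the larger value.
Be > Ge: the two effects oppose for this pair; the down-group effect wins (900 vs 762 kJ/mol).
O > Be: both are in period 2; the period trend gives O the larger value.
N > O: this pair runs against the simple trend — see the exception note.
Note the exception: N has a higher first ionization energy than O, contrary to the simple trend — pairing an electron in O's 2p⁴ costs repulsion energy, so O ionizes more easily than half-filled N (2p³).
Approximate values (kJ/mol): Be 900, N 1402, O 1314, Ge 762, In 558, Sn 709.
So from highest to lowest: N > O > Be > Ge > Sn > In.

N > O > Be > Ge > Sn > In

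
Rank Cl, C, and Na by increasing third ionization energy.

Cl < C < Na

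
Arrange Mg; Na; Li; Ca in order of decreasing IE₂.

Li > Na > Mg > Ca

The second ionization energy removes an electron from the +1 ion. For each element: Mg⁺ still has 1 valence electron; Na⁺ is the bare [Ne] core; Li⁺ is the bare [He] core; Ca⁺ still has 1 valence electron.
Core electrons are held far more tightly than valence electrons, so Na and Li top the IE_2 order.
Valence configurations: Mg⁺ [Ne]3s¹, Ca⁺ [Ar]4s¹.
Approximate IE_2 values (kJ/mol): Mg 1451, Na 4562, Li 7298, Ca 1145.
Hence IE_2: Ca < Mg < Na < Li.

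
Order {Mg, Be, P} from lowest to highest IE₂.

Consider each +1 ion: Mg⁺ still has 1 valence electron; Be⁺ still has 1 valence electron; P⁺ still has 4 valence electrons.
All are still removing valence electrons, so compare the +1 ions as you would atoms: IE_2 generally rises across a period (higher Z_eff) and falls down a group (larger shell), subject to the usual subshell exceptions.
Valence configurations: Mg⁺ [Ne]3s¹, Be⁺ [He]2s¹, P⁺ [Ne]3s²3p².
The numbers (kJ/mol): Mg 1451, Be 1757, P 1907.
So the second ionization energies run Mg < Be < P.

Mg < Be < P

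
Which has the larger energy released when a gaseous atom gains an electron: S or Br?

S is in period 3, group 16; Br is in period 4, group 17.
EA tends to increase across a period and decrease down a group, though the pattern is less regular than for IE or radius.
Neither a single period nor a single group — weigh both effects.
Br > S: period and group pull opposite ways; the across-period shift dominates (325 vs 200 kJ/mol).
Tabulated electron affinity (kJ/mol): S 200, Br 325.
So Br has the larger energy released when a gaseous atom gains an electron (Br > S).

Br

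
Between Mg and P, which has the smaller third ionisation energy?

P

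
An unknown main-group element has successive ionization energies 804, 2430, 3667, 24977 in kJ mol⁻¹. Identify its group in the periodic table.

Group 13

Look for the largest jump between consecutive ionization energies: IE4/IE3 ≈ 6.8, far larger than any earlier ratio.
That jump marks the point where a core electron is being removed. So the atom has 3 valence electrons.
A main-group element with 3 valence electrons is in group 13.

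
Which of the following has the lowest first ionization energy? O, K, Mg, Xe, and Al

Across a period the outer electron is held more tightly (higher IE₁); down a group it sits in a higher shell, more shielded, and comes off more easily.
Here both period and group differ, so the two effects have to be weighed against each other.
Al > K: both effects reinforce here, so Al is clearly the higher of the two.
Mg > Al: this pair runs against the simple trend — see the exception note.
Xe > Mg: period and group pull opposite ways; the across-period shift dominates (1170 vs 738 kJ/mol).
O > Xe: period and group pull opposite ways; the down-group shift dominates (1314 vs 1170 kJ/mol).
Note the exception: Mg has a higher first ionization energy than Al, contrary to the simple trend — Al's single 3p electron is easier to remove than one from Mg's filled 3s².
Approximate values (kJ/mol): O 1314, Mg 738, Al 578, K 419, Xe 1170.
The lowest first ionization energy among these belongs to K.

K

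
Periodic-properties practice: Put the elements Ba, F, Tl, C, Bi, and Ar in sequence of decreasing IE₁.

C is in period 2, group 14; F is in period 2, group 17; Ar is in period 3, group 18; Ba is in period 6, group 2; Tl is in period 6, group 13; Bi is in period 6, group 15.
First ionization energy rises across a period (greater Z_eff holds electrons more tightly) and falls down a group (valence electrons are farther from the nucleus).
Neither a single period nor a single group — weigh both effects.
Tl > Ba: Tl lies to the right of Ba in period 6, so the across-period effect alone puts Tl higher.
Bi > Tl: Bi lies to the right of Tl in period 6, so the across-period effect alone puts Bi higher.
C > Bi: the two effects oppose for this pair; the down-group effect wins (1086 vs 703 kJ/mol).
Ar > C: period and group pull opposite ways; the across-period shift dominates (1521 vs 1086 kJ/mol).
F > Ar: period and group pull opposite ways; the down-group shift dominates (1681 vs 1521 kJ/mol).
Tabulated first ionization energy (kJ/mol): C 1086, F 1681, Ar 1521, Ba 503, Tl 589, Bi 703.
So from highest to lowest: F > Ar > C > Bi > Tl > Ba.

F > Ar > C > Bi > Tl > Ba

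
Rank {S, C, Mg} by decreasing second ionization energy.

C > S > Mg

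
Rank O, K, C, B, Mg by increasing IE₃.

B < K < C < O < Mg

After 2 electrons have been removed, what remains? O²⁺ still has 4 valence electrons; K²⁺ is already 1 electron into the core; C²⁺ still has 2 valence electrons; B²⁺ still has 1 valence electron; Mg²⁺ is the bare [Ne] core.
Usually core removal costs more than valence removal, but here the competition is close: a tightly held n=2 valence electron can cost more to remove than an n=3 core electron, so the actual values have to decide it.
Valence configurations: O²⁺ [He]2s²2p², C²⁺ [He]2s², B²⁺ [He]2s¹.
Approximate IE_3 values (kJ/mol): O 5300, K 4420, C 4620, B 3660, Mg 7733.
So the third ionization energies run B < K < C < O < Mg.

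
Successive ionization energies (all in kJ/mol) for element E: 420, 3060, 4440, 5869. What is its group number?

Group 1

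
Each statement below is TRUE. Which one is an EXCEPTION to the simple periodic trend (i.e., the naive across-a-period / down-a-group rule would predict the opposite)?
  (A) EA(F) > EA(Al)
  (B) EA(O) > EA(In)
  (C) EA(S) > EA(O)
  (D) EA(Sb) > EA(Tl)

(C)

The general trend: electron affinity increases across a period and decreases down a group.
(A) F (period 2, group 17) vs Al (period 3, group 13): the stated order agrees with the simple trend.
(B) O (period 2, group 16) vs In (period 5, group 13): the stated order agrees with the simple trend.
(C) S (period 3, group 16) vs O (period 2, group 16): the stated order contradicts the simple trend.
(D) Sb (period 5, group 15) vs Tl (period 6, group 13): the stated order agrees with the simple trend.
The exception is (C): the compact 2p subshell of O repels the added electron more than S's larger 3p does.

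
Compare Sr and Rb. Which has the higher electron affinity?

Rb is in period 5, group 1; Sr is in period 5, group 2.
Electron affinity generally becomes more exothermic across a period toward the halogens and less exothermic down a group.
All lie in period 5; the across-period trend (electron affinity increases left to right) applies, with the exception below.
Note the exception: Rb has a higher electron affinity than Sr, contrary to the simple trend — adding an electron to Sr (ns²) has to open a new, higher-energy np subshell, which is unfavourable.
Approximate values (kJ/mol): Rb 47, Sr 5.
So Rb has the higher electron affinity (Rb > Sr).

Rb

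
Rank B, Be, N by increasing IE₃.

B < N < Be

The third ionization energy removes an electron from the +2 ion. For each element: B²⁺ still has 1 valence electron; Be²⁺ is the bare [He] core; N²⁺ still has 3 valence electrons.
Pulling an electron out of a noble-gas core costs far more than removing a remaining valence electron, so Be sits at the high end of IE_3.
Valence configurations: B²⁺ [He]2s¹, N²⁺ [He]2s²2p¹.
Approximate IE_3 values (kJ/mol): B 3660, Be 14849, N 4578.
Putting it together, IE_3: B < N < Be.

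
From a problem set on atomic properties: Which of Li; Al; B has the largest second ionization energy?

Li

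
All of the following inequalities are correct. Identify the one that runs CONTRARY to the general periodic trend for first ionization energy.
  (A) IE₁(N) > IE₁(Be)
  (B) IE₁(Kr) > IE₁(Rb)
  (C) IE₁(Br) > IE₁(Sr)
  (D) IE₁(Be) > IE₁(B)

(D)

The general trend: first ionization energy increases across a period and decreases down a group.
(A) N (period 2, group 15) vs Be (period 2, group 2): the stated order agrees with the simple trend.
(B) Kr (period 4, group 18) vs Rb (period 5, group 1): the stated order agrees with the simple trend.
(C) Br (period 4, group 17) vs Sr (period 5, group 2): the stated order agrees with the simple trend.
(D) Be (period 2, group 2) vs B (period 2, group 13): the stated order contradicts the simple trend.
The exception is (D): removing B's lone 2p electron is easier than breaking Be's filled 2s².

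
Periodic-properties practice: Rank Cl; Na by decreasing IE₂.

The second ionization energy removes an electron from the +1 ion. For each element: Cl⁺ still has 6 valence electrons; Na⁺ is the bare [Ne] core.
Pulling an electron out of a noble-gas core costs far more than removing a remaining valence electron, so Na sits at the high end of IE_2.
Approximate IE_2 values (kJ/mol): Cl 2298, Na 4562.
So the second ionization energies run Cl < Na.

Na, Cl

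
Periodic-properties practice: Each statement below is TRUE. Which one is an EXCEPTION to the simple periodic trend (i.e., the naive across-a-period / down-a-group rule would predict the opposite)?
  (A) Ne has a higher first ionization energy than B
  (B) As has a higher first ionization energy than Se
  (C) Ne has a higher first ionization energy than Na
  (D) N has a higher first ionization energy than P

The general trend: first ionization energy increases across a period and decreases down a group.
(A) Ne (period 2, group 18) vs B (period 2, group 13): the stated order agrees with the simple trend.
(B) As (period 4, group 15) vs Se (period 4, group 16): the stated order contradicts the simple trend.
(C) Ne (period 2, group 18) vs Na (period 3, group 1): the stated order agrees with the simple trend.
(D) N (period 2, group 15) vs P (period 3, group 15): the stated order agrees with the simple trend.
The exception is (B): Se (4p⁴) ionizes more easily than half-filled As (4p³).

(B)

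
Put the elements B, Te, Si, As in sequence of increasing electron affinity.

Atoms with high Z_eff and room in the valence shell (especially the halogens) have the most exothermic electron affinities.
These sit on a diagonal, where the across-period and down-group effects partly cancel.
As > B: the two effects oppose for this pair; the across-period effect wins (78 vs 27 kJ/mol).
Si > As: the two effects oppose for this pair; the down-group effect wins (134 vs 78 kJ/mol).
Te > Si: the two effects oppose for this pair; the across-period effect wins (190 vs 134 kJ/mol).
Approximate values (kJ/mol): B 27, Si 134, As 78, Te 190.
So from lowest to highest: B < As < Si < Te.

B, As, Si, Te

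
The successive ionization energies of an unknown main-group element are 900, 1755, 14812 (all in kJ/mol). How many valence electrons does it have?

Look for the largest jump between consecutive ionization energies: IE3/IE2 ≈ 8.4, far larger than any earlier ratio.
That jump marks the point where a core electron is being removed. So the atom has 2 valence electrons.

2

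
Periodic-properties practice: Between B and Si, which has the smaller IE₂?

Si

Consider each +1 ion: B⁺ still has 2 valence electrons; Si⁺ still has 3 valence electrons.
All are still removing valence electrons, so compare the +1 ions as you would atoms: IE_2 generally rises across a period (higher Z_eff) and falls down a group (larger shell), subject to the usual subshell exceptions.
Valence configurations: B⁺ [He]2s², Si⁺ [Ne]3s²3p¹.
Tabulated IE_2 (kJ/mol): B 2427, Si 1577.
Overall IE_2 order: Si < B.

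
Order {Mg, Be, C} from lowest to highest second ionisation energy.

Mg, Be, C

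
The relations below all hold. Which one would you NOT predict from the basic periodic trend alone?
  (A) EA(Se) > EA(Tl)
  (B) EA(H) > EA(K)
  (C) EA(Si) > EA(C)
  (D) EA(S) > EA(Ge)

The general trend: electron affinity increases across a period and decreases down a group.
(A) Se (period 4, group 16) vs Tl (period 6, group 13): the stated order agrees with the simple trend.
(B) H (period 1, group 1) vs K (period 4, group 1): the stated order agrees with the simple trend.
(C) Si (period 3, group 14) vs C (period 2, group 14): the stated order contradicts the simple trend.
(D) S (period 3, group 16) vs Ge (period 4, group 14): the stated order agrees with the simple trend.
The exception is (C): Si's larger, more diffuse 3p orbitals accept an added electron slightly more readily than C's compact 2p.

(C)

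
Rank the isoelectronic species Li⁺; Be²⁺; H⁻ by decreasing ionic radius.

All of these have 2 electrons, so size is governed by nuclear charge alone: the more protons, the stronger the pull on the same electron cloud, and the smaller the ion.
Nuclear charges: Be²⁺ (Z=4), Li⁺ (Z=3), H⁻ (Z=1).
Largest to smallest: H⁻ > Li⁺ > Be²⁺.

H⁻ > Li⁺ > Be²⁺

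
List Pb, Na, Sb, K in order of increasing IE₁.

K, Na, Pb, Sb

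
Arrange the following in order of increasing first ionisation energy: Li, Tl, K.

K < Li < Tl

Li is in period 2, group 1; K is in period 4, group 1; Tl is in period 6, group 13.
Across a period the outer electron is held more tightly (higher IE₁); down a group it sits in a higher shell, more shielded, and comes off more easily.
Neither a single period nor a single group — weigh both effects.
Li > K: Li sits above K in group 1, so the down-group effect alone puts Li higher.
Tl > Li: period and group pull opposite ways; the across-period shift dominates (589 vs 520 kJ/mol).
Tabulated first ionization energy (kJ/mol): Li 520, K 419, Tl 589.
So from lowest to highest: K < Li < Tl.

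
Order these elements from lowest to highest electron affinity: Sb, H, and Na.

Atoms with high Z_eff and room in the valence shell (especially the halogens) have the most exothermic electron affinities.
Here both period and group differ, so the two effects have to be weighed against each other.
H > Na: H sits above Na in group 1, so the down-group effect alone puts H higher.
Sb > H: period and group pull opposite ways; the across-period shift dominates (103 vs 73 kJ/mol).
Approximate values (kJ/mol): H 73, Na 53, Sb 103.
So from lowest to highest: Na < H < Sb.

Na, H, Sb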